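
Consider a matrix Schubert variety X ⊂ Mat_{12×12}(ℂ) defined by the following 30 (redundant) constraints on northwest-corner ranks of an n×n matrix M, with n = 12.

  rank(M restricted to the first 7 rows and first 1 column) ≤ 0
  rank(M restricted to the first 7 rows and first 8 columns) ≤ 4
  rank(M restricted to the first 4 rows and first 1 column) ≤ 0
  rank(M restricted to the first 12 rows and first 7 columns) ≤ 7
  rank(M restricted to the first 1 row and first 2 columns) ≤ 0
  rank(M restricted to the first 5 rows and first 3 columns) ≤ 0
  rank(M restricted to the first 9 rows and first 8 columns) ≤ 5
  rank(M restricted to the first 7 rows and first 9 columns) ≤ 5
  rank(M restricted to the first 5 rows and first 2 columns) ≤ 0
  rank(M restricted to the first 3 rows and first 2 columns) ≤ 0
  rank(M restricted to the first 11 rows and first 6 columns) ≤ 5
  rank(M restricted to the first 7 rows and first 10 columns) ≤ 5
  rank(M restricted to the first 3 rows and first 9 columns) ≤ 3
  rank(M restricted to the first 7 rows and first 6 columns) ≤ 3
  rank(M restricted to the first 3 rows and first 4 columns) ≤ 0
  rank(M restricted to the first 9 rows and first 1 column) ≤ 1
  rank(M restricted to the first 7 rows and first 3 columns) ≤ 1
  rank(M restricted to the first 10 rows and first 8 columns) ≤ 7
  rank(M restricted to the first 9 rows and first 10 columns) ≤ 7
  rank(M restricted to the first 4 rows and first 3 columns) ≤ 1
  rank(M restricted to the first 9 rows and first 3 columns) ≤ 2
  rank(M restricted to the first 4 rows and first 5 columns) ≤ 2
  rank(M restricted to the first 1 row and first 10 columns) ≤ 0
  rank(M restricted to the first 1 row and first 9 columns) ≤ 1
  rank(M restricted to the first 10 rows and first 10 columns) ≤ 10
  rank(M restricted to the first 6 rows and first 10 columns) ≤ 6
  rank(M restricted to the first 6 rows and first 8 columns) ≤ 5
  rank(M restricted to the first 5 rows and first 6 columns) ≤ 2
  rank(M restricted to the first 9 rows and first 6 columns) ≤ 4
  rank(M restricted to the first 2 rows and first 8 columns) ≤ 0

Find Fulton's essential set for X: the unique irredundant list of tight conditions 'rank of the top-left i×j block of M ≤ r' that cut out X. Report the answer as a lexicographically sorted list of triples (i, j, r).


Computing R[i][j] = min implied NW-rank bound (n=12, 30 conditions):

  R[1]: 0 | 0 | 0 | 0 | 0 | 0 | 0 | 0 | 0 | 0 | 1 | 1
  R[2]: 0 | 0 | 0 | 0 | 0 | 0 | 0 | 0 | 1 | 1 | 2 | 2
  R[3]: 0 | 0 | 0 | 0 | 1 | 1 | 1 | 1 | 2 | 2 | 3 | 3
  R[4]: 0 | 0 | 0 | 1 | 2 | 2 | 2 | 2 | 3 | 3 | 4 | 4
  R[5]: 0 | 0 | 0 | 1 | 2 | 2 | 3 | 3 | 4 | 4 | 5 | 5
  R[6]: 0 | 1 | 1 | 2 | 3 | 3 | 4 | 4 | 5 | 5 | 6 | 6
  R[7]: 0 | 1 | 1 | 2 | 3 | 3 | 4 | 4 | 5 | 5 | 6 | 7
  R[8]: 1 | 2 | 2 | 3 | 4 | 4 | 5 | 5 | 6 | 6 | 7 | 8
  R[9]: 1 | 2 | 2 | 3 | 4 | 4 | 5 | 5 | 6 | 7 | 8 | 9
  R[10]: 1 | 2 | 3 | 4 | 5 | 5 | 6 | 6 | 7 | 8 | 9 | 10
  R[11]: 1 | 2 | 3 | 4 | 5 | 5 | 6 | 7 | 8 | 9 | 10 | 11
  R[12]: 1 | 2 | 3 | 4 | 5 | 6 | 7 | 8 | 9 | 10 | 11 | 12

the unique w with this rank table is (11, 9, 5, 4, 7, 2, 12, 1, 10, 3, 8, 6).

14 SE-corners of the 39-cell Rothe diagram give Ess(w):

[(1, 10, 0), (2, 8, 0), (3, 4, 0), (5, 3, 0), (5, 6, 2), (7, 1, 0), (7, 3, 1), (7, 6, 3), (7, 8, 4), (7, 10, 5), (9, 3, 2), (9, 6, 4), (9, 8, 5), (11, 6, 5)]


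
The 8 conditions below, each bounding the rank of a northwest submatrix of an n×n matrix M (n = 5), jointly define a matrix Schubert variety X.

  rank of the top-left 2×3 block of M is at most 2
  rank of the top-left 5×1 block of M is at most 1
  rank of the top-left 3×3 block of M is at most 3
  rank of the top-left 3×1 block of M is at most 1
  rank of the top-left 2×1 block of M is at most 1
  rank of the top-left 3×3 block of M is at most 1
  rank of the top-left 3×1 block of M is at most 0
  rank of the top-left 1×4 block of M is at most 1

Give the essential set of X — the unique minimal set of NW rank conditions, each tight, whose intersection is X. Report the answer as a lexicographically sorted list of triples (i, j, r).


Rank table r_w(5×5) implied by the 8 constraints:

  0, 1, 1, 1, 1
  0, 1, 1, 2, 2
  0, 1, 1, 2, 3
  1, 2, 2, 3, 4
  1, 2, 3, 4, 5

the unique w with this rank table is (2, 4, 5, 1, 3).

Rothe diagram D(w) (5 cells), 2 SE-corners (essential conditions):

[(3, 1, 0), (3, 3, 1)]


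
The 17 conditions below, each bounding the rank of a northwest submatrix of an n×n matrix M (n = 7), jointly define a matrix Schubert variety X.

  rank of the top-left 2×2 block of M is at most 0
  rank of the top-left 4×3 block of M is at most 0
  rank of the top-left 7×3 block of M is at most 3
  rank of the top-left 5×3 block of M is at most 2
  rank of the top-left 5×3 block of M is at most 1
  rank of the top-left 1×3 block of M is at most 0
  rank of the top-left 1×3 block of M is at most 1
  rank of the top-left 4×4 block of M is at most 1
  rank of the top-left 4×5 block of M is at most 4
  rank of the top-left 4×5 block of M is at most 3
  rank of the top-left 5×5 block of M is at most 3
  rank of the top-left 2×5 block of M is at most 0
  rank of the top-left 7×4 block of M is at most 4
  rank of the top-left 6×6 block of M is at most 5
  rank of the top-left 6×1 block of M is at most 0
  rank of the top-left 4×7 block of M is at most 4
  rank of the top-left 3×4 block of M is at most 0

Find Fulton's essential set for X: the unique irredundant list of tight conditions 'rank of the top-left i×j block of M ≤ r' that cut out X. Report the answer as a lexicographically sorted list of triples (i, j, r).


Reconstructing r_w from the 17 given conditions:

  row 1: 0 0 0 0 0 1 1
  row 2: 0 0 0 0 0 1 2
  row 3: 0 0 0 0 1 2 3
  row 4: 0 0 0 1 2 3 4
  row 5: 0 1 1 2 3 4 5
  row 6: 0 1 2 3 4 5 6
  row 7: 1 2 3 4 5 6 7

so w = (6, 7, 5, 4, 2, 3, 1).

|D(w)|=19, |Ess(w)|=4:

[(2, 5, 0), (3, 4, 0), (4, 3, 0), (6, 1, 0)]


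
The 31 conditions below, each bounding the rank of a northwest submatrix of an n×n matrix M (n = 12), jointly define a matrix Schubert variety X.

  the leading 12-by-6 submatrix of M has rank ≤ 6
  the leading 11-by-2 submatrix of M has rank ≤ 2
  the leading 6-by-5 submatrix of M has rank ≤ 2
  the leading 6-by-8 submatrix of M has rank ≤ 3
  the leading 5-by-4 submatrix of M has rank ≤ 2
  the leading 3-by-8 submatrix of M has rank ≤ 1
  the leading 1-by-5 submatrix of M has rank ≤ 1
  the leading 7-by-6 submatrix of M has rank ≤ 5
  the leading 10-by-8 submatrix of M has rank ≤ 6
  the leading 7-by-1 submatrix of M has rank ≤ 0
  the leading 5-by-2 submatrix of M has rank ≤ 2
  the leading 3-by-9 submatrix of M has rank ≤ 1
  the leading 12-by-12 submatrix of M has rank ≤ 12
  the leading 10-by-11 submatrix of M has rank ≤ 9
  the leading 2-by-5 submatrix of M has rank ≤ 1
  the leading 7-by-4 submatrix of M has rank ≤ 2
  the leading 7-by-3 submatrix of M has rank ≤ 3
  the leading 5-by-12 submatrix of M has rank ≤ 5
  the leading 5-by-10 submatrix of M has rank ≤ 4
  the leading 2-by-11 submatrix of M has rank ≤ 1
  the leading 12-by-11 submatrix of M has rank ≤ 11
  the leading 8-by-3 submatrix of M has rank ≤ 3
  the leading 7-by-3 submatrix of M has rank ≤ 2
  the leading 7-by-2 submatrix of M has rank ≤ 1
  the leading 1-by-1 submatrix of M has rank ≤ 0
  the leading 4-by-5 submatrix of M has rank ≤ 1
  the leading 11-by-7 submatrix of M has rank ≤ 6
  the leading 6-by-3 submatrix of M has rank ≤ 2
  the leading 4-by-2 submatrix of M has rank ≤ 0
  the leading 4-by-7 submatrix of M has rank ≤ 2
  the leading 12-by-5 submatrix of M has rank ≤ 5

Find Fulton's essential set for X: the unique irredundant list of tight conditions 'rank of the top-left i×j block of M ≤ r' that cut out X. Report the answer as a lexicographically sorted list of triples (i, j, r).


Recovering R(i,j) via the rank-extension bound from the 31 conditions:

  row 1: 0 0 1 1 1 1 1 1 1 1 1 1
  row 2: 0 0 1 1 1 1 1 1 1 1 1 2
  row 3: 0 0 1 1 1 1 1 1 1 2 2 3
  row 4: 0 0 1 1 1 2 2 2 2 3 3 4
  row 5: 0 1 2 2 2 3 3 3 3 4 4 5
  row 6: 0 1 2 2 2 3 3 3 4 5 5 6
  row 7: 0 1 2 2 3 4 4 4 5 6 6 7
  row 8: 1 2 3 3 4 5 5 5 6 7 7 8
  row 9: 1 2 3 4 5 6 6 6 7 8 8 9
  row 10: 1 2 3 4 5 6 6 6 7 8 9 10
  row 11: 1 2 3 4 5 6 6 7 8 9 10 11
  row 12: 1 2 3 4 5 6 7 8 9 10 11 12

second differences of R give the permutation w = (3, 12, 10, 6, 2, 9, 5, 1, 4, 11, 8, 7).

Rothe diagram D(w) (35 cells), 10 SE-corners (essential conditions):

[(2, 11, 1), (3, 9, 1), (4, 2, 0), (4, 5, 1), (6, 5, 2), (6, 8, 3), (7, 1, 0), (7, 4, 2), (10, 8, 6), (11, 7, 6)]


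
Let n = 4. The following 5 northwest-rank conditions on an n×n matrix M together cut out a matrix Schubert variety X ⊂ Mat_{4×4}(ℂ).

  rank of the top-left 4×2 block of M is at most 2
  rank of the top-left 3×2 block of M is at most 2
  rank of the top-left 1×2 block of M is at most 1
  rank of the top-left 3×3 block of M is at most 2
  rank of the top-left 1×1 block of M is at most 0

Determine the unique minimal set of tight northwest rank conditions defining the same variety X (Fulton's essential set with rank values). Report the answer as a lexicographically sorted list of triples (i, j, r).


Propagating the 5 rank bounds to every northwest block:

  0 1 1 1
  1 2 2 2
  1 2 2 3
  1 2 3 4

so w = (2, 1, 4, 3).

Rothe diagram D(w) (2 cells), 2 SE-corners (essential conditions):

[(1, 1, 0), (3, 3, 2)]


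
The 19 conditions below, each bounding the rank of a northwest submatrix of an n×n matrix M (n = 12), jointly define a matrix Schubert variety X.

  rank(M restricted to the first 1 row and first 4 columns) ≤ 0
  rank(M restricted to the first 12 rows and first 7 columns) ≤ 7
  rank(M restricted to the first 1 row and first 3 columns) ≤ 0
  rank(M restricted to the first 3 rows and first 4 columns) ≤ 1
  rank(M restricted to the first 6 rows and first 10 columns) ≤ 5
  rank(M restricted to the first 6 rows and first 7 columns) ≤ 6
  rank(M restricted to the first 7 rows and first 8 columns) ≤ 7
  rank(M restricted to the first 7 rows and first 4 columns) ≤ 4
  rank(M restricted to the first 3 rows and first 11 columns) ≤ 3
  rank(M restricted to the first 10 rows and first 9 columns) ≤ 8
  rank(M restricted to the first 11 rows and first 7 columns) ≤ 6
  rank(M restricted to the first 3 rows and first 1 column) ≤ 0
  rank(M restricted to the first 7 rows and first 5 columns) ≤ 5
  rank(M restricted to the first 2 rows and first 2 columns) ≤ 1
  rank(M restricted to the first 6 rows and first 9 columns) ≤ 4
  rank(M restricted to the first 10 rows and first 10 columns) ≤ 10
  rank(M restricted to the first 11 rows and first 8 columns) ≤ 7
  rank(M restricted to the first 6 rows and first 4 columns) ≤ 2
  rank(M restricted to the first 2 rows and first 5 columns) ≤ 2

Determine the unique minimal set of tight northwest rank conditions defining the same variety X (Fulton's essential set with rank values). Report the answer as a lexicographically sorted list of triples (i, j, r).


Reconstructing r_w from the 19 given conditions:

  0, 0, 0, 0, 1, 1, 1, 1, 1, 1, 1, 1
  0, 1, 1, 1, 2, 2, 2, 2, 2, 2, 2, 2
  0, 1, 1, 1, 2, 3, 3, 3, 3, 3, 3, 3
  1, 2, 2, 2, 3, 4, 4, 4, 4, 4, 4, 4
  1, 2, 2, 2, 3, 4, 4, 4, 4, 5, 5, 5
  1, 2, 2, 2, 3, 4, 4, 4, 4, 5, 6, 6
  1, 2, 3, 3, 4, 5, 5, 5, 5, 6, 7, 7
  1, 2, 3, 4, 5, 6, 6, 6, 6, 7, 8, 8
  1, 2, 3, 4, 5, 6, 6, 7, 7, 8, 9, 9
  1, 2, 3, 4, 5, 6, 6, 7, 8, 9, 10, 10
  1, 2, 3, 4, 5, 6, 6, 7, 8, 9, 10, 11
  1, 2, 3, 4, 5, 6, 7, 8, 9, 10, 11, 12

reading off 1-entries of Δ²R: w = (5, 2, 6, 1, 10, 11, 3, 4, 8, 9, 12, 7).

D(w) has 21 cells with 6 SE-corners; essential set:

[(1, 4, 0), (3, 1, 0), (3, 4, 1), (6, 4, 2), (6, 9, 4), (11, 7, 6)]


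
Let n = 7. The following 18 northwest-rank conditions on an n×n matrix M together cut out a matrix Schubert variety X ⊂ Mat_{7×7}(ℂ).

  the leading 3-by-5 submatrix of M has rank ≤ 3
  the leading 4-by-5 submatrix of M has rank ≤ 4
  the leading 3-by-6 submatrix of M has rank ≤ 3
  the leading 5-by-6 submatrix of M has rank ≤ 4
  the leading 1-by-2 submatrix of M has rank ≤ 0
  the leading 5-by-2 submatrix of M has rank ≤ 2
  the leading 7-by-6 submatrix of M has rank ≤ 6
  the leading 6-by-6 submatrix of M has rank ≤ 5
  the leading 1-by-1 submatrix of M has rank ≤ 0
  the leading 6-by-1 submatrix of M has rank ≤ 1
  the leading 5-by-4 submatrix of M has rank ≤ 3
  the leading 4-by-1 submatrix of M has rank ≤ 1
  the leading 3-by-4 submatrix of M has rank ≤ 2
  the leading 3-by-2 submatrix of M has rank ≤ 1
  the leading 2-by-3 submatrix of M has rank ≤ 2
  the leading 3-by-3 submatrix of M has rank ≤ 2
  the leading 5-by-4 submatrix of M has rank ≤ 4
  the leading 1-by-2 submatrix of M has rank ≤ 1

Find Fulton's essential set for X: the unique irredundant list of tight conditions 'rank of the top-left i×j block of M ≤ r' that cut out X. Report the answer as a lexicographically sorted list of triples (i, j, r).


The tightest implied rank at each (i,j), from the 18 conditions:

  i=1: 0 0 1 1 1 1 1
  i=2: 1 1 2 2 2 2 2
  i=3: 1 1 2 2 3 3 3
  i=4: 1 2 3 3 4 4 4
  i=5: 1 2 3 3 4 4 5
  i=6: 1 2 3 4 5 5 6
  i=7: 1 2 3 4 5 6 7

the unique w with this rank table is (3, 1, 5, 2, 7, 4, 6).

Rothe diagram D(w) (6 cells), 5 SE-corners (essential conditions):

[(1, 2, 0), (3, 2, 1), (3, 4, 2), (5, 4, 3), (5, 6, 4)]


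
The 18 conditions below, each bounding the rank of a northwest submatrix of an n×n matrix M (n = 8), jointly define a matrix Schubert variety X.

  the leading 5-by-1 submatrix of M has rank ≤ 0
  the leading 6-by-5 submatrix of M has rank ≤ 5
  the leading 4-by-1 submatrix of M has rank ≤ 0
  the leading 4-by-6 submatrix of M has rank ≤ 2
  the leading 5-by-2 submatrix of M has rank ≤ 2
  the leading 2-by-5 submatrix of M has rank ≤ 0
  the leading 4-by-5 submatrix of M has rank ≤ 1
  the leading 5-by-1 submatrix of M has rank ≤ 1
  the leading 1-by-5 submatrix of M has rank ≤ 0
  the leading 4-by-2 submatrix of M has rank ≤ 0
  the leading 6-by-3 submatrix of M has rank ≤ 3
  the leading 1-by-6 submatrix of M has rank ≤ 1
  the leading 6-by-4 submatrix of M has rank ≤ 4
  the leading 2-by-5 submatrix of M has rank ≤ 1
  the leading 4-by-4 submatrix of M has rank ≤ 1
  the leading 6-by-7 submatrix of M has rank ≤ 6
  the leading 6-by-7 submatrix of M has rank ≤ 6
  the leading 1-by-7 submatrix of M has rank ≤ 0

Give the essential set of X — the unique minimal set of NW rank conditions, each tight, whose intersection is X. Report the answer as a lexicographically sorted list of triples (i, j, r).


Rank table r_w(8×8) implied by the 18 constraints:

  row 1: 0 0 0 0 0 0 0 1
  row 2: 0 0 0 0 0 1 1 2
  row 3: 0 0 1 1 1 2 2 3
  row 4: 0 0 1 1 1 2 3 4
  row 5: 0 1 2 2 2 3 4 5
  row 6: 1 2 3 3 3 4 5 6
  row 7: 1 2 3 4 4 5 6 7
  row 8: 1 2 3 4 5 6 7 8

the unique w with this rank table is (8, 6, 3, 7, 2, 1, 4, 5).

Fulton essential set (5 of the 19 Rothe cells):

[(1, 7, 0), (2, 5, 0), (4, 2, 0), (4, 5, 1), (5, 1, 0)]


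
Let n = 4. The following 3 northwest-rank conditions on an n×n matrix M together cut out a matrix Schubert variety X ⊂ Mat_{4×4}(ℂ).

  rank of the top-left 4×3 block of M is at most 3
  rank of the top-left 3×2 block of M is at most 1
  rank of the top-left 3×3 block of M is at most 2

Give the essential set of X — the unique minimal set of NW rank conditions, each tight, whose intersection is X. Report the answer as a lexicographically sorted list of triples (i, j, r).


Computing R[i][j] = min implied NW-rank bound (n=4, 3 conditions):

  1, 1, 1, 1
  1, 1, 2, 2
  1, 1, 2, 3
  1, 2, 3, 4

so w = (1, 3, 4, 2).

Fulton essential set (1 of the 2 Rothe cells):

[(3, 2, 1)]


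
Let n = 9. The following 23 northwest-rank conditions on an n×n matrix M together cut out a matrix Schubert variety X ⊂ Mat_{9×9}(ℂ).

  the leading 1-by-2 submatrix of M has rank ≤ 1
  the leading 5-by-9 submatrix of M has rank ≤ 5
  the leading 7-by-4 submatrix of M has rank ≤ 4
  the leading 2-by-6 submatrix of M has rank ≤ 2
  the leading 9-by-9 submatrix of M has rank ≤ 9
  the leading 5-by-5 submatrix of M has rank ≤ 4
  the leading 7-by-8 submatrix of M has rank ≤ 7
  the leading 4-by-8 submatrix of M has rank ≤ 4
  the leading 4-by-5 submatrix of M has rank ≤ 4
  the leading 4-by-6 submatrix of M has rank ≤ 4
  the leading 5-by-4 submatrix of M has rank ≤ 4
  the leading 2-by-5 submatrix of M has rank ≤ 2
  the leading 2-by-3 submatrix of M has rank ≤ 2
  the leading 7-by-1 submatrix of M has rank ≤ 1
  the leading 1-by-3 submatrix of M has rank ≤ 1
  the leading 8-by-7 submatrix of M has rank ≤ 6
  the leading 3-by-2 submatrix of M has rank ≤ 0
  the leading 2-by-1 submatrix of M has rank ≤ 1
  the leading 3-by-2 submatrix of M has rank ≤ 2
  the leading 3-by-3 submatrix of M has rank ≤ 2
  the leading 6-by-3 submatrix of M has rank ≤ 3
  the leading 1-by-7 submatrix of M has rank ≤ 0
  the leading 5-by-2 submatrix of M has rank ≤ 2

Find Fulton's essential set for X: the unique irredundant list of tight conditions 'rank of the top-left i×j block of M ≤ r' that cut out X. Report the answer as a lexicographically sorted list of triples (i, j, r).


The tightest implied rank at each (i,j), from the 23 conditions:

  R[1]: 0  0  0  0  0  0  0  1  1
  R[2]: 0  0  1  1  1  1  1  2  2
  R[3]: 0  0  1  2  2  2  2  3  3
  R[4]: 1  1  2  3  3  3  3  4  4
  R[5]: 1  2  3  4  4  4  4  5  5
  R[6]: 1  2  3  4  5  5  5  6  6
  R[7]: 1  2  3  4  5  6  6  7  7
  R[8]: 1  2  3  4  5  6  6  7  8
  R[9]: 1  2  3  4  5  6  7  8  9

the unique w with this rank table is (8, 3, 4, 1, 2, 5, 6, 9, 7).

3 SE-corners of the 12-cell Rothe diagram give Ess(w):

[(1, 7, 0), (3, 2, 0), (8, 7, 6)]


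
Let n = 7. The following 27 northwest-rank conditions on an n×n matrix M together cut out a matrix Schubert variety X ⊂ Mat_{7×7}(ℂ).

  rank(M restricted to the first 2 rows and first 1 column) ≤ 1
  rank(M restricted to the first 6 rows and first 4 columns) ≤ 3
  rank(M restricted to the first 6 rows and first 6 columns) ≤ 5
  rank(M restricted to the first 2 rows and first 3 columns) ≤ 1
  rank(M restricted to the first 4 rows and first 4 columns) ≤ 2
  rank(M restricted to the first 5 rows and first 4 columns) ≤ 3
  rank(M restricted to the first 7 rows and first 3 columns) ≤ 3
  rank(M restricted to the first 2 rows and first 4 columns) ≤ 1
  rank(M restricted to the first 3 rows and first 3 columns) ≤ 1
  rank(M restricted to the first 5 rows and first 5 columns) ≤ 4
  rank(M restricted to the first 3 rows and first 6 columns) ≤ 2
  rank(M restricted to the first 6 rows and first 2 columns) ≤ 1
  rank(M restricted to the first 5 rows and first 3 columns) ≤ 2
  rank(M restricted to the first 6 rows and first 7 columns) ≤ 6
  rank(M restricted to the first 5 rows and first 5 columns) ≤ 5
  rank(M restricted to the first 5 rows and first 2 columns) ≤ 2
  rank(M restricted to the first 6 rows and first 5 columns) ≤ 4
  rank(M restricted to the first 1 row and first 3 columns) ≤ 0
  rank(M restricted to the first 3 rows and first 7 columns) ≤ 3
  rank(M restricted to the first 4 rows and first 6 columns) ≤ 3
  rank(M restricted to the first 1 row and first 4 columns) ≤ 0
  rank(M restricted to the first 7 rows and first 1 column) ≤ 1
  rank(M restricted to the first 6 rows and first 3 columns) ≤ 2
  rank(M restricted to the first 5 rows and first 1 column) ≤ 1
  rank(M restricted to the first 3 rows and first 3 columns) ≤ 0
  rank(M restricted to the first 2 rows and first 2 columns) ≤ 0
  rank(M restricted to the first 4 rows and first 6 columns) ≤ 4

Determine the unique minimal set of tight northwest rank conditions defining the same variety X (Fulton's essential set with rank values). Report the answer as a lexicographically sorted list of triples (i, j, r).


Computing R[i][j] = min implied NW-rank bound (n=7, 27 conditions):

  row 1: 0  0  0  0  1  1  1
  row 2: 0  0  0  1  2  2  2
  row 3: 0  0  0  1  2  2  3
  row 4: 1  1  1  2  3  3  4
  row 5: 1  1  2  3  4  4  5
  row 6: 1  1  2  3  4  5  6
  row 7: 1  2  3  4  5  6  7

reading off 1-entries of Δ²R: w = (5, 4, 7, 1, 3, 6, 2).

Fulton essential set (4 of the 13 Rothe cells):

[(1, 4, 0), (3, 3, 0), (3, 6, 2), (6, 2, 1)]


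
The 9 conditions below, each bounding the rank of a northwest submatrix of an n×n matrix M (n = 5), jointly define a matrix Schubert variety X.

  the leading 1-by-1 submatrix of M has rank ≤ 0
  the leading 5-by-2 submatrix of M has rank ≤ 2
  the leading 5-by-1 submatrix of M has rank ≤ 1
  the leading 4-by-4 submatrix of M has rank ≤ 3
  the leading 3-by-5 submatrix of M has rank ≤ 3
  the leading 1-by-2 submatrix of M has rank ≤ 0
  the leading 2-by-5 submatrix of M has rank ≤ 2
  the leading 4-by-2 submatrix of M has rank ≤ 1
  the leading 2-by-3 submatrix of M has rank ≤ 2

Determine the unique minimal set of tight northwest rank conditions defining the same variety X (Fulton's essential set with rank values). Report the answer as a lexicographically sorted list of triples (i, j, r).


Recovering R(i,j) via the rank-extension bound from the 9 conditions:

  i=1: 0, 0, 1, 1, 1
  i=2: 1, 1, 2, 2, 2
  i=3: 1, 1, 2, 3, 3
  i=4: 1, 1, 2, 3, 4
  i=5: 1, 2, 3, 4, 5

the unique w with this rank table is (3, 1, 4, 5, 2).

2 SE-corners of the 4-cell Rothe diagram give Ess(w):

[(1, 2, 0), (4, 2, 1)]


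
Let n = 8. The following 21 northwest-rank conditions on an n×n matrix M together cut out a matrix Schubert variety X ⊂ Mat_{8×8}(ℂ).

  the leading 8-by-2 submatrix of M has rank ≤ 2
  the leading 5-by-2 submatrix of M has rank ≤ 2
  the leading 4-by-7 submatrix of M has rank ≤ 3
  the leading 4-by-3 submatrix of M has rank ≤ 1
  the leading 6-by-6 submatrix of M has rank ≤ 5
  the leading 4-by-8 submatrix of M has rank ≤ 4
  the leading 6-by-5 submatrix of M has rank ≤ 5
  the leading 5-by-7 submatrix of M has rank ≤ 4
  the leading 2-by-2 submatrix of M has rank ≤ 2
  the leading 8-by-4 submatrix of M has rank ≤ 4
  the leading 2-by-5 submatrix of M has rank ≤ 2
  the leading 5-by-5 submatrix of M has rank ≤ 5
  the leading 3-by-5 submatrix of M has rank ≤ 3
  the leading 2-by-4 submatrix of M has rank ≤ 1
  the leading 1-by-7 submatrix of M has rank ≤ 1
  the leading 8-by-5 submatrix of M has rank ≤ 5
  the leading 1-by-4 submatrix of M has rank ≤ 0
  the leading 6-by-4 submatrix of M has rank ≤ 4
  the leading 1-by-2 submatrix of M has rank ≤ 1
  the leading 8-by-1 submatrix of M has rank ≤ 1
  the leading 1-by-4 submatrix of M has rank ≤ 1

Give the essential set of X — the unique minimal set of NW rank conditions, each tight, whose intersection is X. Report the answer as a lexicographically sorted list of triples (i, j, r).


Computing R[i][j] = min implied NW-rank bound (n=8, 21 conditions):

  0  0  0  0  1  1  1  1
  1  1  1  1  2  2  2  2
  1  1  1  2  3  3  3  3
  1  1  1  2  3  3  3  4
  1  2  2  3  4  4  4  5
  1  2  3  4  5  5  5  6
  1  2  3  4  5  6  6  7
  1  2  3  4  5  6  7  8

hence w(1..8) = (5, 1, 4, 8, 2, 3, 6, 7).

ℓ(w)=10; the 3 essential cells (i,j,r):

[(1, 4, 0), (4, 3, 1), (4, 7, 3)]


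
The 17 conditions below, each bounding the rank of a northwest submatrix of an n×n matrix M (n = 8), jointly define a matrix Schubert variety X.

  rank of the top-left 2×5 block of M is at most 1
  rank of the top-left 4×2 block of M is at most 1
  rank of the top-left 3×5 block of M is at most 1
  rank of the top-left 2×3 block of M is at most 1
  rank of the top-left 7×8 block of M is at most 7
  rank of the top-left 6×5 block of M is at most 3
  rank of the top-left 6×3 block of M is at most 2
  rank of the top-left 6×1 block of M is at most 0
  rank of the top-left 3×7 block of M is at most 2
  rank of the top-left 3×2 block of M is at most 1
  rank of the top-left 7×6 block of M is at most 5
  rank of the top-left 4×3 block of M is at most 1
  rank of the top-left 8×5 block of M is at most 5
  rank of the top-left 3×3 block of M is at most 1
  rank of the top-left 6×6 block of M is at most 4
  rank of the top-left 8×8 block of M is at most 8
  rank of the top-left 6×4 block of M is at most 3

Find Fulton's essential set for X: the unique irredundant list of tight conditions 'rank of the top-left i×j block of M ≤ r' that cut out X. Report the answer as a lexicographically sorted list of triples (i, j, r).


Computing R[i][j] = min implied NW-rank bound (n=8, 17 conditions):

  R[1]: 0  1  1  1  1  1  1  1
  R[2]: 0  1  1  1  1  2  2  2
  R[3]: 0  1  1  1  1  2  2  3
  R[4]: 0  1  1  2  2  3  3  4
  R[5]: 0  1  2  3  3  4  4  5
  R[6]: 0  1  2  3  3  4  5  6
  R[7]: 1  2  3  4  4  5  6  7
  R[8]: 1  2  3  4  5  6  7  8

the unique w with this rank table is (2, 6, 8, 4, 3, 7, 1, 5).

Rothe diagram D(w) (15 cells), 5 SE-corners (essential conditions):

[(3, 5, 1), (3, 7, 2), (4, 3, 1), (6, 1, 0), (6, 5, 3)]


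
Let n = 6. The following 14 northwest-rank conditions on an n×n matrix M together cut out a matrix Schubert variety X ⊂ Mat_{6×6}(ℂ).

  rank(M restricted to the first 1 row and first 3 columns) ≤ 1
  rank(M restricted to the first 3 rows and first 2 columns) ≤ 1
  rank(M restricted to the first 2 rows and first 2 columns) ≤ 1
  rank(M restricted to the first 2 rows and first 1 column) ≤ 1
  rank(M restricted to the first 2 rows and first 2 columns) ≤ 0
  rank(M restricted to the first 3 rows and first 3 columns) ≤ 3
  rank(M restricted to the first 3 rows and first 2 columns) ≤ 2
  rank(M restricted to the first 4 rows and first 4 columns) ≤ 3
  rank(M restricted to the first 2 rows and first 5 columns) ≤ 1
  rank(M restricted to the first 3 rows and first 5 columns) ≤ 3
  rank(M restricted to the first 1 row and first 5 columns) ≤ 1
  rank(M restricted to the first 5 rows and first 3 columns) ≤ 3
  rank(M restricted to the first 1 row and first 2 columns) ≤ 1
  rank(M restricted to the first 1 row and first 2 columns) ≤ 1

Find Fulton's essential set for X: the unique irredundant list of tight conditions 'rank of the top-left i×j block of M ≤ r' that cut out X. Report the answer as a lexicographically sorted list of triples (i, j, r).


Reconstructing r_w from the 14 given conditions:

  0 0 1 1 1 1
  0 0 1 1 1 2
  1 1 2 2 2 3
  1 2 3 3 3 4
  1 2 3 4 4 5
  1 2 3 4 5 6

the unique w with this rank table is (3, 6, 1, 2, 4, 5).

|D(w)|=6, |Ess(w)|=2:

[(2, 2, 0), (2, 5, 1)]


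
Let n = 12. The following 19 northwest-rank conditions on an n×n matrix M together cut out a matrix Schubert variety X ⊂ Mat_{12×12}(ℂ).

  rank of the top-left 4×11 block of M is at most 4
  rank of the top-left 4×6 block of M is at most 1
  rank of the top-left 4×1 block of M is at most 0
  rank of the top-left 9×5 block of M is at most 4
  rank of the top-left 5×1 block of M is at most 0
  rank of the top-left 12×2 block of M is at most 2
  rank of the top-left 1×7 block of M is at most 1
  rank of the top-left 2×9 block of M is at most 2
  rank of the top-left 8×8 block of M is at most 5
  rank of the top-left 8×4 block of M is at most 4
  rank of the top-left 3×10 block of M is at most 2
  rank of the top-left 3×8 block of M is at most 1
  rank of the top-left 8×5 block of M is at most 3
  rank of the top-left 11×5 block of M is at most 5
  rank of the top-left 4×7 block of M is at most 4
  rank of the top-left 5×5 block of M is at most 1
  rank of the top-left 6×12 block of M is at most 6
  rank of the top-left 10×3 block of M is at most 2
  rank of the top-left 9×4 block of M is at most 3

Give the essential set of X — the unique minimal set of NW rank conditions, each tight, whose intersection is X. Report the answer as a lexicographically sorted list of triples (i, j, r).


The tightest implied rank at each (i,j), from the 19 conditions:

  R[1]: 0 1 1 1 1 1 1 1 1 1 1 1
  R[2]: 0 1 1 1 1 1 1 1 2 2 2 2
  R[3]: 0 1 1 1 1 1 1 1 2 2 3 3
  R[4]: 0 1 1 1 1 1 2 2 3 3 4 4
  R[5]: 0 1 1 1 1 2 3 3 4 4 5 5
  R[6]: 1 2 2 2 2 3 4 4 5 5 6 6
  R[7]: 1 2 2 3 3 4 5 5 6 6 7 7
  R[8]: 1 2 2 3 3 4 5 5 6 7 8 8
  R[9]: 1 2 2 3 4 5 6 6 7 8 9 9
  R[10]: 1 2 2 3 4 5 6 7 8 9 10 10
  R[11]: 1 2 3 4 5 6 7 8 9 10 11 11
  R[12]: 1 2 3 4 5 6 7 8 9 10 11 12

hence w(1..12) = (2, 9, 11, 7, 6, 1, 4, 10, 5, 8, 3, 12).

ℓ(w)=31; the 8 essential cells (i,j,r):

[(3, 8, 1), (3, 10, 2), (4, 6, 1), (5, 1, 0), (5, 5, 1), (8, 5, 3), (8, 8, 5), (10, 3, 2)]


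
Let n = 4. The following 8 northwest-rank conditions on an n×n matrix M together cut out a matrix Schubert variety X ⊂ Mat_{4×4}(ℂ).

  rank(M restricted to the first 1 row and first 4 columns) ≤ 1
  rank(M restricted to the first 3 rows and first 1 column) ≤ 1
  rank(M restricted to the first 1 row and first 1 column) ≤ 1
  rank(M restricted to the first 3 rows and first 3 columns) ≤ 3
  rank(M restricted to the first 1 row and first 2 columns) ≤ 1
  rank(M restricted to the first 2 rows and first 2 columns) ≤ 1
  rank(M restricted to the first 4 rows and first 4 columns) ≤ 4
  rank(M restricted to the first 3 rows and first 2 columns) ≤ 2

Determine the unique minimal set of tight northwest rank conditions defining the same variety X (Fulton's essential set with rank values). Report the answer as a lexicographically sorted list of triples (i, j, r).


Propagating the 8 rank bounds to every northwest block:

  row 1: 1  1  1  1
  row 2: 1  1  2  2
  row 3: 1  2  3  3
  row 4: 1  2  3  4

giving w = (1, 3, 2, 4) via Δ²R.

D(w) has 1 cell with 1 SE-corner; essential set:

[(2, 2, 1)]


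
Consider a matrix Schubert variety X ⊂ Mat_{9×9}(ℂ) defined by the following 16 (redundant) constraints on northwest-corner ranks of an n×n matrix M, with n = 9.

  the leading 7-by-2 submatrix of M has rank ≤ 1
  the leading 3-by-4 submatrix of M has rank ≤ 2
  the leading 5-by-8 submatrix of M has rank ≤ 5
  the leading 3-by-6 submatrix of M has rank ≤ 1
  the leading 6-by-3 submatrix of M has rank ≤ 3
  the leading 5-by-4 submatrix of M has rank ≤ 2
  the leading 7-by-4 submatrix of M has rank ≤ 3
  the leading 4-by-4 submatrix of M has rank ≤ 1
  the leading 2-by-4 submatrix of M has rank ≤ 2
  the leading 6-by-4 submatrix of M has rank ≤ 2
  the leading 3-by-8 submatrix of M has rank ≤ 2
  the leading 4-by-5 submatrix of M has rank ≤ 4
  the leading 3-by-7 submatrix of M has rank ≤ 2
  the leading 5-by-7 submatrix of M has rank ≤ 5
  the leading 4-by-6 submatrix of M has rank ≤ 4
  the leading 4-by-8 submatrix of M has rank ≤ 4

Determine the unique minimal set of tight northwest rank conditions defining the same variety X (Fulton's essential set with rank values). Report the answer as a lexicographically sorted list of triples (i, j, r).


Rank table r_w(9×9) implied by the 16 constraints:

  1 1 1 1 1 1 1 1 1
  1 1 1 1 1 1 2 2 2
  1 1 1 1 1 1 2 2 3
  1 1 1 1 2 2 3 3 4
  1 1 2 2 3 3 4 4 5
  1 1 2 2 3 4 5 5 6
  1 1 2 3 4 5 6 6 7
  1 2 3 4 5 6 7 7 8
  1 2 3 4 5 6 7 8 9

giving w = (1, 7, 9, 5, 3, 6, 4, 2, 8) via Δ²R.

D(w) has 18 cells with 5 SE-corners; essential set:

[(3, 6, 1), (3, 8, 2), (4, 4, 1), (6, 4, 2), (7, 2, 1)]


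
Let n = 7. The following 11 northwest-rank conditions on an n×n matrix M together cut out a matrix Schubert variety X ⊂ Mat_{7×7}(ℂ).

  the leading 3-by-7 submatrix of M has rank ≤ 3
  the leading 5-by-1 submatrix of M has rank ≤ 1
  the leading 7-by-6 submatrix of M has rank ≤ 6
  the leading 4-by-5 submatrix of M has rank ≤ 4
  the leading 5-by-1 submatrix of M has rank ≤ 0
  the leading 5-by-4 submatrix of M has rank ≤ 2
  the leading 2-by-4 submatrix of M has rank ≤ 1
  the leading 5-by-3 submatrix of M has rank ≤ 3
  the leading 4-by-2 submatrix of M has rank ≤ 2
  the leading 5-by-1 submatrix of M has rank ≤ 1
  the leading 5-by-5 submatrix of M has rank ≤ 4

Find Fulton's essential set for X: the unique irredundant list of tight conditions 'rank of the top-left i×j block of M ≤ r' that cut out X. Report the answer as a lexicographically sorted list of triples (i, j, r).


Computing R[i][j] = min implied NW-rank bound (n=7, 11 conditions):

  i=1: 0 1 1 1 1 1 1
  i=2: 0 1 1 1 2 2 2
  i=3: 0 1 2 2 3 3 3
  i=4: 0 1 2 2 3 4 4
  i=5: 0 1 2 2 3 4 5
  i=6: 1 2 3 3 4 5 6
  i=7: 1 2 3 4 5 6 7

reading off 1-entries of Δ²R: w = (2, 5, 3, 6, 7, 1, 4).

ℓ(w)=9; the 3 essential cells (i,j,r):

[(2, 4, 1), (5, 1, 0), (5, 4, 2)]


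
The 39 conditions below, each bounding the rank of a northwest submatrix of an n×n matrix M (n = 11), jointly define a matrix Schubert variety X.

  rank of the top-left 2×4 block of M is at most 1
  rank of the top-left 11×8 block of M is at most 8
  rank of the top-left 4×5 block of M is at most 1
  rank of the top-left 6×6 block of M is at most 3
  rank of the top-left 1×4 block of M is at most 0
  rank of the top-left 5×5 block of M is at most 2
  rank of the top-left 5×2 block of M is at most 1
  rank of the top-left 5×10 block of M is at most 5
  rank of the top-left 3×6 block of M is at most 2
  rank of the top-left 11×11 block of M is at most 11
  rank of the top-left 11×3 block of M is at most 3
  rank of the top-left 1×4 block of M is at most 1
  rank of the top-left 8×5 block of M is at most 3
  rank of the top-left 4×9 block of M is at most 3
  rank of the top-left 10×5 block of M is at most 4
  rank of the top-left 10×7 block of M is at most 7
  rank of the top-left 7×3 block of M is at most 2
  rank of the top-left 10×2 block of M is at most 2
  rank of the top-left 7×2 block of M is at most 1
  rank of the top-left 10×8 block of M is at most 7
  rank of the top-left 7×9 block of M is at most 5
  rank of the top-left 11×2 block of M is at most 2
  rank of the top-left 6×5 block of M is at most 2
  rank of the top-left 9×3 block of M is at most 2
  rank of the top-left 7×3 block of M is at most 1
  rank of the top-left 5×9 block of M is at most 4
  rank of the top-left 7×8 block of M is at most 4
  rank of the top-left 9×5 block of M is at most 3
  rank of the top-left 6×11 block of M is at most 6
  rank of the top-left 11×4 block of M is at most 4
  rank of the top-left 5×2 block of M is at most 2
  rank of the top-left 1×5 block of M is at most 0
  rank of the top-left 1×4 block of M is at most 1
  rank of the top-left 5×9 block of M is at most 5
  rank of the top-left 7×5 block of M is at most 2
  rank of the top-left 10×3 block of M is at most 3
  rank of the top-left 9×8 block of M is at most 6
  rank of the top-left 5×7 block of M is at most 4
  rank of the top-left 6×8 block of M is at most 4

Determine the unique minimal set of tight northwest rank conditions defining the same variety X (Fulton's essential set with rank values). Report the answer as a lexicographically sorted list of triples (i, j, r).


Propagating the 39 rank bounds to every northwest block:

  i=1: 0  0  0  0  0  1  1  1  1  1  1
  i=2: 1  1  1  1  1  2  2  2  2  2  2
  i=3: 1  1  1  1  1  2  3  3  3  3  3
  i=4: 1  1  1  1  1  2  3  3  3  4  4
  i=5: 1  1  1  2  2  3  4  4  4  5  5
  i=6: 1  1  1  2  2  3  4  4  5  6  6
  i=7: 1  1  1  2  2  3  4  4  5  6  7
  i=8: 1  2  2  3  3  4  5  5  6  7  8
  i=9: 1  2  2  3  3  4  5  6  7  8  9
  i=10: 1  2  3  4  4  5  6  7  8  9  10
  i=11: 1  2  3  4  5  6  7  8  9  10  11

reading off 1-entries of Δ²R: w = (6, 1, 7, 10, 4, 9, 11, 2, 8, 3, 5).

|D(w)|=27, |Ess(w)|=8:

[(1, 5, 0), (4, 5, 1), (4, 9, 3), (7, 3, 1), (7, 5, 2), (7, 8, 4), (9, 3, 2), (9, 5, 3)]


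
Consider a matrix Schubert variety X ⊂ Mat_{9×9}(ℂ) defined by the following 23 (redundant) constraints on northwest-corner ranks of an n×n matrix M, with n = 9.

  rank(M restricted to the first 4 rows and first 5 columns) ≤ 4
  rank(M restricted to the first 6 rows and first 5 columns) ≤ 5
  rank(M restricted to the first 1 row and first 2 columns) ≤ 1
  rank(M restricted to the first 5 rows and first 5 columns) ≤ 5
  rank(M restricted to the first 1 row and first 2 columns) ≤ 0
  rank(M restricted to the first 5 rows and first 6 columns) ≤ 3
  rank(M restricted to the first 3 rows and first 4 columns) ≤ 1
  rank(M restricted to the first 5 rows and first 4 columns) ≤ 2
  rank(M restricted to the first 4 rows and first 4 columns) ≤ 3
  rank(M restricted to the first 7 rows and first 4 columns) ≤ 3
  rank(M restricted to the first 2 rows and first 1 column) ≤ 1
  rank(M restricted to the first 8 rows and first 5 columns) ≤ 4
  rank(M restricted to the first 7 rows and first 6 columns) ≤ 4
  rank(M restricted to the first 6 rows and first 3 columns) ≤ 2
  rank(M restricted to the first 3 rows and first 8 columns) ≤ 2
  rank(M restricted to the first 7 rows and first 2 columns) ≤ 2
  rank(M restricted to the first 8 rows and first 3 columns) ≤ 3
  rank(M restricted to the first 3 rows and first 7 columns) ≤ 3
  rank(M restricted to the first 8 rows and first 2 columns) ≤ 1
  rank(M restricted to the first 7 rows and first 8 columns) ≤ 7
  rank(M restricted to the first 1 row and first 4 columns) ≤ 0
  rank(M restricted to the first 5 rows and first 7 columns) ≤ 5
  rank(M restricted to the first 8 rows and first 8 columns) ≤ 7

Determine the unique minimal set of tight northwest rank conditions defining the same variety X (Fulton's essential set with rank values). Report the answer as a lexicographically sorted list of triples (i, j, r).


Computing R[i][j] = min implied NW-rank bound (n=9, 23 conditions):

  0 0 0 0 1 1 1 1 1
  1 1 1 1 2 2 2 2 2
  1 1 1 1 2 2 2 2 3
  1 1 2 2 3 3 3 3 4
  1 1 2 2 3 3 4 4 5
  1 1 2 3 4 4 5 5 6
  1 1 2 3 4 4 5 6 7
  1 1 2 3 4 5 6 7 8
  1 2 3 4 5 6 7 8 9

reading off 1-entries of Δ²R: w = (5, 1, 9, 3, 7, 4, 8, 6, 2).

Rothe diagram D(w) (18 cells), 7 SE-corners (essential conditions):

[(1, 4, 0), (3, 4, 1), (3, 8, 2), (5, 4, 2), (5, 6, 3), (7, 6, 4), (8, 2, 1)]


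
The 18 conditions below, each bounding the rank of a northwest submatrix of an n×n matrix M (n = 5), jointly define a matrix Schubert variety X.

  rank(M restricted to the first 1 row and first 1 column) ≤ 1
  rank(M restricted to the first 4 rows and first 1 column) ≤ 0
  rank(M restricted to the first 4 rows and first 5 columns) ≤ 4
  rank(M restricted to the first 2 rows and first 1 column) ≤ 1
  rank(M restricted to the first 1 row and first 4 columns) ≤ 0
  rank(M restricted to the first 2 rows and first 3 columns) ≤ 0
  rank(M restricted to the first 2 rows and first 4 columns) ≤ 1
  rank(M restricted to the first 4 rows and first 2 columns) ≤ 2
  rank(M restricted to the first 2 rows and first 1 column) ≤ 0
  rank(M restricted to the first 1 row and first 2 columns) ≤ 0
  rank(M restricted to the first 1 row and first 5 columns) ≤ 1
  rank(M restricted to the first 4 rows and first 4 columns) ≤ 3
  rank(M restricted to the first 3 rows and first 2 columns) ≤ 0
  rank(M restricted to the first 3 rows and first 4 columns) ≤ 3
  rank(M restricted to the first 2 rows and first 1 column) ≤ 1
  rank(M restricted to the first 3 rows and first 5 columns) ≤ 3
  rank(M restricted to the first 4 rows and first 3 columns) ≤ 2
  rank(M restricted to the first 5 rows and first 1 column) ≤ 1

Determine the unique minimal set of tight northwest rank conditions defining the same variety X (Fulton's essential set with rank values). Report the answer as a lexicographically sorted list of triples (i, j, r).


Computing R[i][j] = min implied NW-rank bound (n=5, 18 conditions):

  i=1: 0 0 0 0 1
  i=2: 0 0 0 1 2
  i=3: 0 0 1 2 3
  i=4: 0 1 2 3 4
  i=5: 1 2 3 4 5

second differences of R give the permutation w = (5, 4, 3, 2, 1).

|D(w)|=10, |Ess(w)|=4:

[(1, 4, 0), (2, 3, 0), (3, 2, 0), (4, 1, 0)]


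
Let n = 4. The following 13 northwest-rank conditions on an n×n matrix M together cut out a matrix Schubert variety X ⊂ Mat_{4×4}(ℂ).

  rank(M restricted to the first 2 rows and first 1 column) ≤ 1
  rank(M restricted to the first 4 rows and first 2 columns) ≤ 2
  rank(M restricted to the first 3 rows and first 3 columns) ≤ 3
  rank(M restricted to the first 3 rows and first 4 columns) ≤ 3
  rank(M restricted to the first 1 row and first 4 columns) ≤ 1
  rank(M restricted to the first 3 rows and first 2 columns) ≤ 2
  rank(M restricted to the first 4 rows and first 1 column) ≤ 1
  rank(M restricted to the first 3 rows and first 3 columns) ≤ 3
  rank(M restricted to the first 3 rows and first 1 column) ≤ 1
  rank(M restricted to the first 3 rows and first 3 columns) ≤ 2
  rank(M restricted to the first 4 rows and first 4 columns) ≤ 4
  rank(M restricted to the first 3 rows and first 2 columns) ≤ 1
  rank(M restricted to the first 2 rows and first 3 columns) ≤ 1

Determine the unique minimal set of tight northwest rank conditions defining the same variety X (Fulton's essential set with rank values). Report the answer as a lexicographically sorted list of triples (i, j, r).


Propagating the 13 rank bounds to every northwest block:

  row 1: 1  1  1  1
  row 2: 1  1  1  2
  row 3: 1  1  2  3
  row 4: 1  2  3  4

the unique w with this rank table is (1, 4, 3, 2).

ℓ(w)=3; the 2 essential cells (i,j,r):

[(2, 3, 1), (3, 2, 1)]
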